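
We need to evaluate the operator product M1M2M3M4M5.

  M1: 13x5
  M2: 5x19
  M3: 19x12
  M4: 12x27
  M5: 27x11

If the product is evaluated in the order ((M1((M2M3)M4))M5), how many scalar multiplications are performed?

8376

(M2M3): 5×19 by 19×12 → 5×12, cost 5·19·12 = 1140
((M2M3)M4): 5×12 by 12×27 → 5×27, cost 5·12·27 = 1620; cumulative 2760
(M1((M2M3)M4)): 13×5 by 5×27 → 13×27, cost 13·5·27 = 1755; cumulative 4515
((M1((M2M3)M4))M5): 13×27 by 27×11 → 13×11, cost 13·27·11 = 3861; cumulative 8376
Total: 8376 scalar multiplications.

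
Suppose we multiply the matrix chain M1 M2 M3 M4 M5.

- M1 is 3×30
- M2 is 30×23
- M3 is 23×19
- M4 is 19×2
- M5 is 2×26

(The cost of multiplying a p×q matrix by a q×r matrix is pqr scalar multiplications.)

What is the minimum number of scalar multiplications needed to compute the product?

2590

Adjacent pairs: M1M2 = 3·30·23 = 2070; M2M3 = 30·23·19 = 13110; M3M4 = 23·19·2 = 874; M4M5 = 19·2·26 = 988.
Length 3: M1..M3: k=1: 0+13110+3·30·19=14820; k=2: 2070+0+3·23·19=3381 → min 3381 | M2..M4: k=2: 0+874+30·23·2=2254; k=3: 13110+0+30·19·2=14250 → min 2254 | M3..M5: k=3: 0+988+23·19·26=12350; k=4: 874+0+23·2·26=2070 → min 2070.
Length 4: M1..M4: k=1: 0+2254+3·30·2=2434; k=2: 2070+874+3·23·2=3082; k=3: 3381+0+3·19·2=3495 → min 2434 | M2..M5: k=2: 0+2070+30·23·26=20010; k=3: 13110+988+30·19·26=28918; k=4: 2254+0+30·2·26=3814 → min 3814.
Length 5: M1..M5: k=1: 0+3814+3·30·26=6154; k=2: 2070+2070+3·23·26=5934; k=3: 3381+988+3·19·26=5851; k=4: 2434+0+3·2·26=2590 → min 2590.
Optimal order: ((M1 (M2 (M3 M4))) M5) with cost 2590.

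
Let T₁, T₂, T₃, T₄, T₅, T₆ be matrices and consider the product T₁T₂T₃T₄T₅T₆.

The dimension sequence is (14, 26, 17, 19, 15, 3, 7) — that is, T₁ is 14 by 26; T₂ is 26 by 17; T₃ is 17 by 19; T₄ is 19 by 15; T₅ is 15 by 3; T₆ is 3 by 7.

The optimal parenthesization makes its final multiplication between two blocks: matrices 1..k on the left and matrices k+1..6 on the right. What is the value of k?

5

Adjacent pairs: T₁T₂ = 14·26·17 = 6188; T₂T₃ = 26·17·19 = 8398; T₃T₄ = 17·19·15 = 4845; T₄T₅ = 19·15·3 = 855; T₅T₆ = 15·3·7 = 315.
Length 3: T₁..T₃: k=1: 0+8398+14·26·19=15314; k=2: 6188+0+14·17·19=10710 → min 10710 | T₂..T₄: k=2: 0+4845+26·17·15=11475; k=3: 8398+0+26·19·15=15808 → min 11475 | T₃..T₅: k=3: 0+855+17·19·3=1824; k=4: 4845+0+17·15·3=5610 → min 1824 | T₄..T₆: k=4: 0+315+19·15·7=2310; k=5: 855+0+19·3·7=1254 → min 1254.
Length 4: T₁..T₄: k=1: 0+11475+14·26·15=16935; k=2: 6188+4845+14·17·15=14603; k=3: 10710+0+14·19·15=14700 → min 14603 | T₂..T₅: k=2: 0+1824+26·17·3=3150; k=3: 8398+855+26·19·3=10735; k=4: 11475+0+26·15·3=12645 → min 3150 | T₃..T₆: k=3: 0+1254+17·19·7=3515; k=4: 4845+315+17·15·7=6945; k=5: 1824+0+17·3·7=2181 → min 2181.
Length 5: T₁..T₅: k=1: 0+3150+14·26·3=4242; k=2: 6188+1824+14·17·3=8726; k=3: 10710+855+14·19·3=12363; k=4: 14603+0+14·15·3=15233 → min 4242 | T₂..T₆: k=2: 0+2181+26·17·7=5275; k=3: 8398+1254+26·19·7=13110; k=4: 11475+315+26·15·7=14520; k=5: 3150+0+26·3·7=3696 → min 3696.
Top-level splits: k=1: (T₁..T₁)·(T₂..T₆) → 0+3696+14·26·7 = 6244; k=2: (T₁..T₂)·(T₃..T₆) → 6188+2181+14·17·7 = 10035; k=3: (T₁..T₃)·(T₄..T₆) → 10710+1254+14·19·7 = 13826; k=4: (T₁..T₄)·(T₅..T₆) → 14603+315+14·15·7 = 16388; k=5: (T₁..T₅)·(T₆..T₆) → 4242+0+14·3·7 = 4536.
Best split is after T₅, i.e. k = 5.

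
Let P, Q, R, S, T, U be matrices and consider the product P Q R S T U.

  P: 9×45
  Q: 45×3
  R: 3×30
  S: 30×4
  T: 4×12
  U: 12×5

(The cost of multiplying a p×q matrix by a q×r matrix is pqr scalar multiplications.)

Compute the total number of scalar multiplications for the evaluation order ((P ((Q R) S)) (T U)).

(Q R): 45×3 by 3×30 → 45×30, cost 45·3·30 = 4050
((Q R) S): 45×30 by 30×4 → 45×4, cost 45·30·4 = 5400; cumulative 9450
(P ((Q R) S)): 9×45 by 45×4 → 9×4, cost 9·45·4 = 1620; cumulative 11070
(T U): 4×12 by 12×5 → 4×5, cost 4·12·5 = 240
((P ((Q R) S)) (T U)): 9×4 by 4×5 → 9×5, cost 9·4·5 = 180; cumulative 11490
Total: 11490 scalar multiplications.

11490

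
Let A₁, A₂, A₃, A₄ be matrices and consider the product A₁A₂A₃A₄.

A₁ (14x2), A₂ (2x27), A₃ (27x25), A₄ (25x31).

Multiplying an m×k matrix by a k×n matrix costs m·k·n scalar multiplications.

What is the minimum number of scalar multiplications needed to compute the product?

3768

Adjacent pairs: A₁A₂ = 14·2·27 = 756; A₂A₃ = 2·27·25 = 1350; A₃A₄ = 27·25·31 = 20925.
Length 3: A₁..A₃: k=1: 0+1350+14·2·25=2050; k=2: 756+0+14·27·25=10206 → min 2050 | A₂..A₄: k=2: 0+20925+2·27·31=22599; k=3: 1350+0+2·25·31=2900 → min 2900.
Length 4: A₁..A₄: k=1: 0+2900+14·2·31=3768; k=2: 756+20925+14·27·31=33399; k=3: 2050+0+14·25·31=12900 → min 3768.
Optimal order: (A₁((A₂A₃)A₄)) with cost 3768.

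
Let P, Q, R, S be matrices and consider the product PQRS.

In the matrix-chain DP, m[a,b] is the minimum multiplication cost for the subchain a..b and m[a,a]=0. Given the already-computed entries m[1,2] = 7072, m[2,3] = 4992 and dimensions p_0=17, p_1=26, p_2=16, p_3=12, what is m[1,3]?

m[1,3] = min over k∈[1,2] of m[1,k]+m[k+1,3]+p_{0}·p_k·p_{3}.
k=1: 0 + 4992 + 17·26·12 = 10296; k=2: 7072 + 0 + 17·16·12 = 10336.
Minimum: 10296 at k=1.

10296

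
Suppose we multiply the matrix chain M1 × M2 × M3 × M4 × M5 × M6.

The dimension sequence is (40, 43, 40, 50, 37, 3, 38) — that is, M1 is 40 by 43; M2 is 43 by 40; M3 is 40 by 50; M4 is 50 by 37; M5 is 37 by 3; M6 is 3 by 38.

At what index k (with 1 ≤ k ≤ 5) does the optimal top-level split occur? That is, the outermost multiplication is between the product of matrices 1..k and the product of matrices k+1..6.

Adjacent pairs: M1M2 = 40·43·40 = 68800; M2M3 = 43·40·50 = 86000; M3M4 = 40·50·37 = 74000; M4M5 = 50·37·3 = 5550; M5M6 = 37·3·38 = 4218.
Length 3: M1..M3: k=1: 0+86000+40·43·50=172000; k=2: 68800+0+40·40·50=148800 → min 148800 | M2..M4: k=2: 0+74000+43·40·37=137640; k=3: 86000+0+43·50·37=165550 → min 137640 | M3..M5: k=3: 0+5550+40·50·3=11550; k=4: 74000+0+40·37·3=78440 → min 11550 | M4..M6: k=4: 0+4218+50·37·38=74518; k=5: 5550+0+50·3·38=11250 → min 11250.
Length 4: M1..M4: k=1: 0+137640+40·43·37=201280; k=2: 68800+74000+40·40·37=202000; k=3: 148800+0+40·50·37=222800 → min 201280 | M2..M5: k=2: 0+11550+43·40·3=16710; k=3: 86000+5550+43·50·3=98000; k=4: 137640+0+43·37·3=142413 → min 16710 | M3..M6: k=3: 0+11250+40·50·38=87250; k=4: 74000+4218+40·37·38=134458; k=5: 11550+0+40·3·38=16110 → min 16110.
Length 5: M1..M5: k=1: 0+16710+40·43·3=21870; k=2: 68800+11550+40·40·3=85150; k=3: 148800+5550+40·50·3=160350; k=4: 201280+0+40·37·3=205720 → min 21870 | M2..M6: k=2: 0+16110+43·40·38=81470; k=3: 86000+11250+43·50·38=178950; k=4: 137640+4218+43·37·38=202316; k=5: 16710+0+43·3·38=21612 → min 21612.
Top-level splits: k=1: (M1..M1)·(M2..M6) → 0+21612+40·43·38 = 86972; k=2: (M1..M2)·(M3..M6) → 68800+16110+40·40·38 = 145710; k=3: (M1..M3)·(M4..M6) → 148800+11250+40·50·38 = 236050; k=4: (M1..M4)·(M5..M6) → 201280+4218+40·37·38 = 261738; k=5: (M1..M5)·(M6..M6) → 21870+0+40·3·38 = 26430.
Best split is after M5, i.e. k = 5.

5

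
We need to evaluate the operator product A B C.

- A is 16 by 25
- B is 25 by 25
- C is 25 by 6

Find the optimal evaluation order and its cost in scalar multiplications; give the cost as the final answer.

(A (B C)): cost 6150.
((A B) C): cost 12400.
Optimal: (A (B C)) with cost 6150.

6150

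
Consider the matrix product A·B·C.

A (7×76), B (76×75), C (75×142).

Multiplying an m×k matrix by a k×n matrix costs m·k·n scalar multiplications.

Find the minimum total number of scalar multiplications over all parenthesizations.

114450

Order (A·(B·C)): (B·C): 76×75 by 75×142 → 76×142, cost 76·75·142 = 809400; (A·(B·C)): 7×76 by 76×142 → 7×142, cost 7·76·142 = 75544; cumulative 884944. Total 884944.
Order ((A·B)·C): (A·B): 7×76 by 76×75 → 7×75, cost 7·76·75 = 39900; ((A·B)·C): 7×75 by 75×142 → 7×142, cost 7·75·142 = 74550; cumulative 114450. Total 114450.
Minimum: 114450.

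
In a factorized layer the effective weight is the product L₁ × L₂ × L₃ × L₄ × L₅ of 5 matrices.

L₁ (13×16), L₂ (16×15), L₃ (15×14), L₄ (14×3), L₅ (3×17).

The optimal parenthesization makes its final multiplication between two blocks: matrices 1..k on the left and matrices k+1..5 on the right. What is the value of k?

Adjacent pairs: L₁L₂ = 13·16·15 = 3120; L₂L₃ = 16·15·14 = 3360; L₃L₄ = 15·14·3 = 630; L₄L₅ = 14·3·17 = 714.
Length 3: L₁..L₃: k=1: 0+3360+13·16·14=6272; k=2: 3120+0+13·15·14=5850 → min 5850 | L₂..L₄: k=2: 0+630+16·15·3=1350; k=3: 3360+0+16·14·3=4032 → min 1350 | L₃..L₅: k=3: 0+714+15·14·17=4284; k=4: 630+0+15·3·17=1395 → min 1395.
Length 4: L₁..L₄: k=1: 0+1350+13·16·3=1974; k=2: 3120+630+13·15·3=4335; k=3: 5850+0+13·14·3=6396 → min 1974 | L₂..L₅: k=2: 0+1395+16·15·17=5475; k=3: 3360+714+16·14·17=7882; k=4: 1350+0+16·3·17=2166 → min 2166.
Top-level splits: k=1: (L₁..L₁)·(L₂..L₅) → 0+2166+13·16·17 = 5702; k=2: (L₁..L₂)·(L₃..L₅) → 3120+1395+13·15·17 = 7830; k=3: (L₁..L₃)·(L₄..L₅) → 5850+714+13·14·17 = 9658; k=4: (L₁..L₄)·(L₅..L₅) → 1974+0+13·3·17 = 2637.
Best split is after L₄, i.e. k = 4.

4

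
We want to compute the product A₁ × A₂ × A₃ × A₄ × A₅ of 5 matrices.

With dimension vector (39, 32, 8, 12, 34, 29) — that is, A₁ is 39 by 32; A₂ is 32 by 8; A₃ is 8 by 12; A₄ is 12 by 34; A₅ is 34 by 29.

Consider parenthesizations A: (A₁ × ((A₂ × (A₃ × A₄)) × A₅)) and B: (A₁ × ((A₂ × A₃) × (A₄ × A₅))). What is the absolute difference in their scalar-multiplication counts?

Order A = (A₁ × ((A₂ × (A₃ × A₄)) × A₅)): (A₃ × A₄): 8×12 by 12×34 → 8×34, cost 8·12·34 = 3264; (A₂ × (A₃ × A₄)): 32×8 by 8×34 → 32×34, cost 32·8·34 = 8704; cumulative 11968; ((A₂ × (A₃ × A₄)) × A₅): 32×34 by 34×29 → 32×29, cost 32·34·29 = 31552; cumulative 43520; (A₁ × ((A₂ × (A₃ × A₄)) × A₅)): 39×32 by 32×29 → 39×29, cost 39·32·29 = 36192; cumulative 79712. Total 79712.
Order B = (A₁ × ((A₂ × A₃) × (A₄ × A₅))): (A₂ × A₃): 32×8 by 8×12 → 32×12, cost 32·8·12 = 3072; (A₄ × A₅): 12×34 by 34×29 → 12×29, cost 12·34·29 = 11832; ((A₂ × A₃) × (A₄ × A₅)): 32×12 by 12×29 → 32×29, cost 32·12·29 = 11136; cumulative 26040; (A₁ × ((A₂ × A₃) × (A₄ × A₅))): 39×32 by 32×29 → 39×29, cost 39·32·29 = 36192; cumulative 62232. Total 62232.
Difference: |79712 − 62232| = 17480.

17480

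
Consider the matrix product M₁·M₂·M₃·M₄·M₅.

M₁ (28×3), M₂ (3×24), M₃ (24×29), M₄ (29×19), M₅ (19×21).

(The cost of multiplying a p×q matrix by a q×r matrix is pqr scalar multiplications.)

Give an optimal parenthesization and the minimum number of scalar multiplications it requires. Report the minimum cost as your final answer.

6702

Adjacent pairs: M₁M₂ = 28·3·24 = 2016; M₂M₃ = 3·24·29 = 2088; M₃M₄ = 24·29·19 = 13224; M₄M₅ = 29·19·21 = 11571.
Length 3: M₁..M₃: k=1: 0+2088+28·3·29=4524; k=2: 2016+0+28·24·29=21504 → min 4524 | M₂..M₄: k=2: 0+13224+3·24·19=14592; k=3: 2088+0+3·29·19=3741 → min 3741 | M₃..M₅: k=3: 0+11571+24·29·21=26187; k=4: 13224+0+24·19·21=22800 → min 22800.
Length 4: M₁..M₄: k=1: 0+3741+28·3·19=5337; k=2: 2016+13224+28·24·19=28008; k=3: 4524+0+28·29·19=19952 → min 5337 | M₂..M₅: k=2: 0+22800+3·24·21=24312; k=3: 2088+11571+3·29·21=15486; k=4: 3741+0+3·19·21=4938 → min 4938.
Length 5: M₁..M₅: k=1: 0+4938+28·3·21=6702; k=2: 2016+22800+28·24·21=38928; k=3: 4524+11571+28·29·21=33147; k=4: 5337+0+28·19·21=16509 → min 6702.
Optimal parenthesization: (M₁·(((M₂·M₃)·M₄)·M₅)) with cost 6702.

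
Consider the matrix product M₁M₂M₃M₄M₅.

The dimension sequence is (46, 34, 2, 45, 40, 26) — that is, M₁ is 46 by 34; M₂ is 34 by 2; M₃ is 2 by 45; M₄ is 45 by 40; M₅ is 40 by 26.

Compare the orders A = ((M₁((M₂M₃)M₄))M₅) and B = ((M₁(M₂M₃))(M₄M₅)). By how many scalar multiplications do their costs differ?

600

Order A = ((M₁((M₂M₃)M₄))M₅): (M₂M₃): 34×2 by 2×45 → 34×45, cost 34·2·45 = 3060; ((M₂M₃)M₄): 34×45 by 45×40 → 34×40, cost 34·45·40 = 61200; cumulative 64260; (M₁((M₂M₃)M₄)): 46×34 by 34×40 → 46×40, cost 46·34·40 = 62560; cumulative 126820; ((M₁((M₂M₃)M₄))M₅): 46×40 by 40×26 → 46×26, cost 46·40·26 = 47840; cumulative 174660. Total 174660.
Order B = ((M₁(M₂M₃))(M₄M₅)): (M₂M₃): 34×2 by 2×45 → 34×45, cost 34·2·45 = 3060; (M₁(M₂M₃)): 46×34 by 34×45 → 46×45, cost 46·34·45 = 70380; cumulative 73440; (M₄M₅): 45×40 by 40×26 → 45×26, cost 45·40·26 = 46800; ((M₁(M₂M₃))(M₄M₅)): 46×45 by 45×26 → 46×26, cost 46·45·26 = 53820; cumulative 174060. Total 174060.
Difference: |174660 − 174060| = 600.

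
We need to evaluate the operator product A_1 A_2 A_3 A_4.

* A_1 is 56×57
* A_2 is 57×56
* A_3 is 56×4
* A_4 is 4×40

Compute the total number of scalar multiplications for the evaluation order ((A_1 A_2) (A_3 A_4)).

(A_1 A_2): 56×57 by 57×56 → 56×56, cost 56·57·56 = 178752
(A_3 A_4): 56×4 by 4×40 → 56×40, cost 56·4·40 = 8960
((A_1 A_2) (A_3 A_4)): 56×56 by 56×40 → 56×40, cost 56·56·40 = 125440; cumulative 313152
Total: 313152 scalar multiplications.

313152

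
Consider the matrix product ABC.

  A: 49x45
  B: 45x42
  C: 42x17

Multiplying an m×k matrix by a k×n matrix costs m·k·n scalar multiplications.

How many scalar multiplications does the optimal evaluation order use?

Order (A(BC)): (BC): 45×42 by 42×17 → 45×17, cost 45·42·17 = 32130; (A(BC)): 49×45 by 45×17 → 49×17, cost 49·45·17 = 37485; cumulative 69615. Total 69615.
Order ((AB)C): (AB): 49×45 by 45×42 → 49×42, cost 49·45·42 = 92610; ((AB)C): 49×42 by 42×17 → 49×17, cost 49·42·17 = 34986; cumulative 127596. Total 127596.
Minimum: 69615.

69615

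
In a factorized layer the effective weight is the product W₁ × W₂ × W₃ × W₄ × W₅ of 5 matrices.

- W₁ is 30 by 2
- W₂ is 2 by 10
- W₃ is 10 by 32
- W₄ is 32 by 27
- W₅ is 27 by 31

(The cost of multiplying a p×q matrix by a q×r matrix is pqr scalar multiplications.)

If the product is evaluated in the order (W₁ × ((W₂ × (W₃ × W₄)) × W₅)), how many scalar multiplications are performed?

(W₃ × W₄): 10×32 by 32×27 → 10×27, cost 10·32·27 = 8640
(W₂ × (W₃ × W₄)): 2×10 by 10×27 → 2×27, cost 2·10·27 = 540; cumulative 9180
((W₂ × (W₃ × W₄)) × W₅): 2×27 by 27×31 → 2×31, cost 2·27·31 = 1674; cumulative 10854
(W₁ × ((W₂ × (W₃ × W₄)) × W₅)): 30×2 by 2×31 → 30×31, cost 30·2·31 = 1860; cumulative 12714
Total: 12714 scalar multiplications.

12714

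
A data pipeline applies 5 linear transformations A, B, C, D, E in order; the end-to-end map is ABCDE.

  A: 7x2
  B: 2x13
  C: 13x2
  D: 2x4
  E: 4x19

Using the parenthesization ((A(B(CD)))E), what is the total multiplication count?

796

(CD): 13×2 by 2×4 → 13×4, cost 13·2·4 = 104
(B(CD)): 2×13 by 13×4 → 2×4, cost 2·13·4 = 104; cumulative 208
(A(B(CD))): 7×2 by 2×4 → 7×4, cost 7·2·4 = 56; cumulative 264
((A(B(CD)))E): 7×4 by 4×19 → 7×19, cost 7·4·19 = 532; cumulative 796
Total: 796 scalar multiplications.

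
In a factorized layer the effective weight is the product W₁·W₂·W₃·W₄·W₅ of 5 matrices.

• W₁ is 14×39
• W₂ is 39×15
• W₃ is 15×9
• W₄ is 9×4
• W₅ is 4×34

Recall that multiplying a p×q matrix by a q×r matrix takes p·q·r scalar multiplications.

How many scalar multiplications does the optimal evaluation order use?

Adjacent pairs: W₁W₂ = 14·39·15 = 8190; W₂W₃ = 39·15·9 = 5265; W₃W₄ = 15·9·4 = 540; W₄W₅ = 9·4·34 = 1224.
Length 3: W₁..W₃: k=1: 0+5265+14·39·9=10179; k=2: 8190+0+14·15·9=10080 → min 10080 | W₂..W₄: k=2: 0+540+39·15·4=2880; k=3: 5265+0+39·9·4=6669 → min 2880 | W₃..W₅: k=3: 0+1224+15·9·34=5814; k=4: 540+0+15·4·34=2580 → min 2580.
Length 4: W₁..W₄: k=1: 0+2880+14·39·4=5064; k=2: 8190+540+14·15·4=9570; k=3: 10080+0+14·9·4=10584 → min 5064 | W₂..W₅: k=2: 0+2580+39·15·34=22470; k=3: 5265+1224+39·9·34=18423; k=4: 2880+0+39·4·34=8184 → min 8184.
Length 5: W₁..W₅: k=1: 0+8184+14·39·34=26748; k=2: 8190+2580+14·15·34=17910; k=3: 10080+1224+14·9·34=15588; k=4: 5064+0+14·4·34=6968 → min 6968.
Optimal order: ((W₁·(W₂·(W₃·W₄)))·W₅) with cost 6968.

6968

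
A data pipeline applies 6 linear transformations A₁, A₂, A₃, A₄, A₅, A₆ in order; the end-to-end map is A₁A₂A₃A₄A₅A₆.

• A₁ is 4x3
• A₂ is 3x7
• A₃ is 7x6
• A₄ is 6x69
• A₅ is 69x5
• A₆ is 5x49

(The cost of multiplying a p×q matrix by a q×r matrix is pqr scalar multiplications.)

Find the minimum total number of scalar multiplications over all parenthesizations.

3326

Adjacent pairs: A₁A₂ = 4·3·7 = 84; A₂A₃ = 3·7·6 = 126; A₃A₄ = 7·6·69 = 2898; A₄A₅ = 6·69·5 = 2070; A₅A₆ = 69·5·49 = 16905.
Length 3: A₁..A₃: k=1: 0+126+4·3·6=198; k=2: 84+0+4·7·6=252 → min 198 | A₂..A₄: k=2: 0+2898+3·7·69=4347; k=3: 126+0+3·6·69=1368 → min 1368 | A₃..A₅: k=3: 0+2070+7·6·5=2280; k=4: 2898+0+7·69·5=5313 → min 2280 | A₄..A₆: k=4: 0+16905+6·69·49=37191; k=5: 2070+0+6·5·49=3540 → min 3540.
Length 4: A₁..A₄: k=1: 0+1368+4·3·69=2196; k=2: 84+2898+4·7·69=4914; k=3: 198+0+4·6·69=1854 → min 1854 | A₂..A₅: k=2: 0+2280+3·7·5=2385; k=3: 126+2070+3·6·5=2286; k=4: 1368+0+3·69·5=2403 → min 2286 | A₃..A₆: k=3: 0+3540+7·6·49=5598; k=4: 2898+16905+7·69·49=43470; k=5: 2280+0+7·5·49=3995 → min 3995.
Length 5: A₁..A₅: k=1: 0+2286+4·3·5=2346; k=2: 84+2280+4·7·5=2504; k=3: 198+2070+4·6·5=2388; k=4: 1854+0+4·69·5=3234 → min 2346 | A₂..A₆: k=2: 0+3995+3·7·49=5024; k=3: 126+3540+3·6·49=4548; k=4: 1368+16905+3·69·49=28416; k=5: 2286+0+3·5·49=3021 → min 3021.
Length 6: A₁..A₆: k=1: 0+3021+4·3·49=3609; k=2: 84+3995+4·7·49=5451; k=3: 198+3540+4·6·49=4914; k=4: 1854+16905+4·69·49=32283; k=5: 2346+0+4·5·49=3326 → min 3326.
Optimal order: ((A₁((A₂A₃)(A₄A₅)))A₆) with cost 3326.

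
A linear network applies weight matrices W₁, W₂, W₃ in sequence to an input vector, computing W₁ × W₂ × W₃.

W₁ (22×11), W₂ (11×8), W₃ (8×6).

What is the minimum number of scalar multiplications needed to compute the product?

1980

Order (W₁ × (W₂ × W₃)): (W₂ × W₃): 11×8 by 8×6 → 11×6, cost 11·8·6 = 528; (W₁ × (W₂ × W₃)): 22×11 by 11×6 → 22×6, cost 22·11·6 = 1452; cumulative 1980. Total 1980.
Order ((W₁ × W₂) × W₃): (W₁ × W₂): 22×11 by 11×8 → 22×8, cost 22·11·8 = 1936; ((W₁ × W₂) × W₃): 22×8 by 8×6 → 22×6, cost 22·8·6 = 1056; cumulative 2992. Total 2992.
Minimum: 1980.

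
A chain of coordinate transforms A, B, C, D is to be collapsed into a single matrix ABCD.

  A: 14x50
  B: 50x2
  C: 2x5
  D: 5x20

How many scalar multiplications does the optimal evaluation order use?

2160

Adjacent pairs: AB = 14·50·2 = 1400; BC = 50·2·5 = 500; CD = 2·5·20 = 200.
Length 3: A..C: k=1: 0+500+14·50·5=4000; k=2: 1400+0+14·2·5=1540 → min 1540 | B..D: k=2: 0+200+50·2·20=2200; k=3: 500+0+50·5·20=5500 → min 2200.
Length 4: A..D: k=1: 0+2200+14·50·20=16200; k=2: 1400+200+14·2·20=2160; k=3: 1540+0+14·5·20=2940 → min 2160.
Optimal order: ((AB)(CD)) with cost 2160.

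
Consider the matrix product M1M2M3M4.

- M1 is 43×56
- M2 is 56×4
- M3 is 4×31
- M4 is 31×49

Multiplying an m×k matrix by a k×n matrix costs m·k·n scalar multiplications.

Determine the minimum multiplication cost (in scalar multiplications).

24136

Adjacent pairs: M1M2 = 43·56·4 = 9632; M2M3 = 56·4·31 = 6944; M3M4 = 4·31·49 = 6076.
Length 3: M1..M3: k=1: 0+6944+43·56·31=81592; k=2: 9632+0+43·4·31=14964 → min 14964 | M2..M4: k=2: 0+6076+56·4·49=17052; k=3: 6944+0+56·31·49=92008 → min 17052.
Length 4: M1..M4: k=1: 0+17052+43·56·49=135044; k=2: 9632+6076+43·4·49=24136; k=3: 14964+0+43·31·49=80281 → min 24136.
Optimal order: ((M1M2)(M3M4)) with cost 24136.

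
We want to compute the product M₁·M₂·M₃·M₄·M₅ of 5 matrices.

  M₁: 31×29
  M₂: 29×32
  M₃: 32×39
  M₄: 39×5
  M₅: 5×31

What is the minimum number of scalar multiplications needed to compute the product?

20180

Adjacent pairs: M₁M₂ = 31·29·32 = 28768; M₂M₃ = 29·32·39 = 36192; M₃M₄ = 32·39·5 = 6240; M₄M₅ = 39·5·31 = 6045.
Length 3: M₁..M₃: k=1: 0+36192+31·29·39=71253; k=2: 28768+0+31·32·39=67456 → min 67456 | M₂..M₄: k=2: 0+6240+29·32·5=10880; k=3: 36192+0+29·39·5=41847 → min 10880 | M₃..M₅: k=3: 0+6045+32·39·31=44733; k=4: 6240+0+32·5·31=11200 → min 11200.
Length 4: M₁..M₄: k=1: 0+10880+31·29·5=15375; k=2: 28768+6240+31·32·5=39968; k=3: 67456+0+31·39·5=73501 → min 15375 | M₂..M₅: k=2: 0+11200+29·32·31=39968; k=3: 36192+6045+29·39·31=77298; k=4: 10880+0+29·5·31=15375 → min 15375.
Length 5: M₁..M₅: k=1: 0+15375+31·29·31=43244; k=2: 28768+11200+31·32·31=70720; k=3: 67456+6045+31·39·31=110980; k=4: 15375+0+31·5·31=20180 → min 20180.
Optimal order: ((M₁·(M₂·(M₃·M₄)))·M₅) with cost 20180.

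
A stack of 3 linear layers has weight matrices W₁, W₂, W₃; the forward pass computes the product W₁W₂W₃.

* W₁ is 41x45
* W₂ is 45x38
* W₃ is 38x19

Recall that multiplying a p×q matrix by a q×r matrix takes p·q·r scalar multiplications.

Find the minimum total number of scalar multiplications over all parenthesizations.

Order (W₁(W₂W₃)): (W₂W₃): 45×38 by 38×19 → 45×19, cost 45·38·19 = 32490; (W₁(W₂W₃)): 41×45 by 45×19 → 41×19, cost 41·45·19 = 35055; cumulative 67545. Total 67545.
Order ((W₁W₂)W₃): (W₁W₂): 41×45 by 45×38 → 41×38, cost 41·45·38 = 70110; ((W₁W₂)W₃): 41×38 by 38×19 → 41×19, cost 41·38·19 = 29602; cumulative 99712. Total 99712.
Minimum: 67545.

67545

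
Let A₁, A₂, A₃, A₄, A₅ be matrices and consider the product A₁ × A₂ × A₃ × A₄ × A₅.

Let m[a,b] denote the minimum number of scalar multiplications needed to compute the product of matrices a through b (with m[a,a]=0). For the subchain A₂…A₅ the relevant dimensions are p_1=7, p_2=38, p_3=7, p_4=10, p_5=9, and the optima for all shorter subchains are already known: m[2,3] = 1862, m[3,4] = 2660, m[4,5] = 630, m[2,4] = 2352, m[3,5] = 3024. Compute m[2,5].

m[2,5] = min over k∈[2,4] of m[2,k]+m[k+1,5]+p_{1}·p_k·p_{5}.
k=2: 0 + 3024 + 7·38·9 = 5418; k=3: 1862 + 630 + 7·7·9 = 2933; k=4: 2352 + 0 + 7·10·9 = 2982.
Minimum: 2933 at k=3.

2933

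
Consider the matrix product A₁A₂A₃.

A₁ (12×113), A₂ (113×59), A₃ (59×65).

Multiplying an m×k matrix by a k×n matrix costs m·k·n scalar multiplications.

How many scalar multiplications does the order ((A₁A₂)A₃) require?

126024

(A₁A₂): 12×113 by 113×59 → 12×59, cost 12·113·59 = 80004
((A₁A₂)A₃): 12×59 by 59×65 → 12×65, cost 12·59·65 = 46020; cumulative 126024
Total: 126024 scalar multiplications.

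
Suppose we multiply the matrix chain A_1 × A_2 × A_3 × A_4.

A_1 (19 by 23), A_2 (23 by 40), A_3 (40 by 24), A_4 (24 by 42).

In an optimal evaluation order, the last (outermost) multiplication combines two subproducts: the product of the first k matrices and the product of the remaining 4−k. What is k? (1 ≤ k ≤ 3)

3

Adjacent pairs: A_1A_2 = 19·23·40 = 17480; A_2A_3 = 23·40·24 = 22080; A_3A_4 = 40·24·42 = 40320.
Length 3: A_1..A_3: k=1: 0+22080+19·23·24=32568; k=2: 17480+0+19·40·24=35720 → min 32568 | A_2..A_4: k=2: 0+40320+23·40·42=78960; k=3: 22080+0+23·24·42=45264 → min 45264.
Top-level splits: k=1: (A_1..A_1)·(A_2..A_4) → 0+45264+19·23·42 = 63618; k=2: (A_1..A_2)·(A_3..A_4) → 17480+40320+19·40·42 = 89720; k=3: (A_1..A_3)·(A_4..A_4) → 32568+0+19·24·42 = 51720.
Best split is after A_3, i.e. k = 3.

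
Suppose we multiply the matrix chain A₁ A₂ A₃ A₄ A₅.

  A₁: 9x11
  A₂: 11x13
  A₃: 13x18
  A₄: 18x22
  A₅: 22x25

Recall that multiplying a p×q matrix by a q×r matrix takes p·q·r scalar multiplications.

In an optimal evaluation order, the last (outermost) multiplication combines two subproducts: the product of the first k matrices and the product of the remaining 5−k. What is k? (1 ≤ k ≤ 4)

Adjacent pairs: A₁A₂ = 9·11·13 = 1287; A₂A₃ = 11·13·18 = 2574; A₃A₄ = 13·18·22 = 5148; A₄A₅ = 18·22·25 = 9900.
Length 3: A₁..A₃: k=1: 0+2574+9·11·18=4356; k=2: 1287+0+9·13·18=3393 → min 3393 | A₂..A₄: k=2: 0+5148+11·13·22=8294; k=3: 2574+0+11·18·22=6930 → min 6930 | A₃..A₅: k=3: 0+9900+13·18·25=15750; k=4: 5148+0+13·22·25=12298 → min 12298.
Length 4: A₁..A₄: k=1: 0+6930+9·11·22=9108; k=2: 1287+5148+9·13·22=9009; k=3: 3393+0+9·18·22=6957 → min 6957 | A₂..A₅: k=2: 0+12298+11·13·25=15873; k=3: 2574+9900+11·18·25=17424; k=4: 6930+0+11·22·25=12980 → min 12980.
Top-level splits: k=1: (A₁..A₁)·(A₂..A₅) → 0+12980+9·11·25 = 15455; k=2: (A₁..A₂)·(A₃..A₅) → 1287+12298+9·13·25 = 16510; k=3: (A₁..A₃)·(A₄..A₅) → 3393+9900+9·18·25 = 17343; k=4: (A₁..A₄)·(A₅..A₅) → 6957+0+9·22·25 = 11907.
Best split is after A₄, i.e. k = 4.

4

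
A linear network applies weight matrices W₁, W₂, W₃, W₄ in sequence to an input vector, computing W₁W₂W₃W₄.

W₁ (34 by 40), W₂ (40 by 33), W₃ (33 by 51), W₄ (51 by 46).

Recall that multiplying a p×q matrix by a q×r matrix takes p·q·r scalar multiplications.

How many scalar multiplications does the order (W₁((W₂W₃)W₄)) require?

223720

(W₂W₃): 40×33 by 33×51 → 40×51, cost 40·33·51 = 67320
((W₂W₃)W₄): 40×51 by 51×46 → 40×46, cost 40·51·46 = 93840; cumulative 161160
(W₁((W₂W₃)W₄)): 34×40 by 40×46 → 34×46, cost 34·40·46 = 62560; cumulative 223720
Total: 223720 scalar multiplications.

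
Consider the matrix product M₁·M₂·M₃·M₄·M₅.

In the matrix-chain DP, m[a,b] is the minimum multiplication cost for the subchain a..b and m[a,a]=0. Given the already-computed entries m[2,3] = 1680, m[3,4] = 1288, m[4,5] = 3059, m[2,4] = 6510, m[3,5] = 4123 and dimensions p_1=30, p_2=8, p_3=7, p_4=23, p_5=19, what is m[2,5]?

8683

m[2,5] = min over k∈[2,4] of m[2,k]+m[k+1,5]+p_{1}·p_k·p_{5}.
k=2: 0 + 4123 + 30·8·19 = 8683; k=3: 1680 + 3059 + 30·7·19 = 8729; k=4: 6510 + 0 + 30·23·19 = 19620.
Minimum: 8683 at k=2.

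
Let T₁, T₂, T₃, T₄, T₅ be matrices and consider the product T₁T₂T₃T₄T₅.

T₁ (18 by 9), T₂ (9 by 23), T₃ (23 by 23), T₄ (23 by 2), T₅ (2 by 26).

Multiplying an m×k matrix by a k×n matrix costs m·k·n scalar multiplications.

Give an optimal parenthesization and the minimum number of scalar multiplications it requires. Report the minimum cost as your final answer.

2732

Adjacent pairs: T₁T₂ = 18·9·23 = 3726; T₂T₃ = 9·23·23 = 4761; T₃T₄ = 23·23·2 = 1058; T₄T₅ = 23·2·26 = 1196.
Length 3: T₁..T₃: k=1: 0+4761+18·9·23=8487; k=2: 3726+0+18·23·23=13248 → min 8487 | T₂..T₄: k=2: 0+1058+9·23·2=1472; k=3: 4761+0+9·23·2=5175 → min 1472 | T₃..T₅: k=3: 0+1196+23·23·26=14950; k=4: 1058+0+23·2·26=2254 → min 2254.
Length 4: T₁..T₄: k=1: 0+1472+18·9·2=1796; k=2: 3726+1058+18·23·2=5612; k=3: 8487+0+18·23·2=9315 → min 1796 | T₂..T₅: k=2: 0+2254+9·23·26=7636; k=3: 4761+1196+9·23·26=11339; k=4: 1472+0+9·2·26=1940 → min 1940.
Length 5: T₁..T₅: k=1: 0+1940+18·9·26=6152; k=2: 3726+2254+18·23·26=16744; k=3: 8487+1196+18·23·26=20447; k=4: 1796+0+18·2·26=2732 → min 2732.
Optimal parenthesization: ((T₁(T₂(T₃T₄)))T₅) with cost 2732.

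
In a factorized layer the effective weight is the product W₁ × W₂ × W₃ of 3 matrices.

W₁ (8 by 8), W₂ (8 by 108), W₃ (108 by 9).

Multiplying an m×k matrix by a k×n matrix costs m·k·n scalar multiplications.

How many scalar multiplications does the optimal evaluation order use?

Order (W₁ × (W₂ × W₃)): (W₂ × W₃): 8×108 by 108×9 → 8×9, cost 8·108·9 = 7776; (W₁ × (W₂ × W₃)): 8×8 by 8×9 → 8×9, cost 8·8·9 = 576; cumulative 8352. Total 8352.
Order ((W₁ × W₂) × W₃): (W₁ × W₂): 8×8 by 8×108 → 8×108, cost 8·8·108 = 6912; ((W₁ × W₂) × W₃): 8×108 by 108×9 → 8×9, cost 8·108·9 = 7776; cumulative 14688. Total 14688.
Minimum: 8352.

8352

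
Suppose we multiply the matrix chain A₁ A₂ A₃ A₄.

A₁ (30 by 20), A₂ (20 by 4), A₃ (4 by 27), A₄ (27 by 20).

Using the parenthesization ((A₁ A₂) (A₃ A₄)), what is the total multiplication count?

(A₁ A₂): 30×20 by 20×4 → 30×4, cost 30·20·4 = 2400
(A₃ A₄): 4×27 by 27×20 → 4×20, cost 4·27·20 = 2160
((A₁ A₂) (A₃ A₄)): 30×4 by 4×20 → 30×20, cost 30·4·20 = 2400; cumulative 6960
Total: 6960 scalar multiplications.

6960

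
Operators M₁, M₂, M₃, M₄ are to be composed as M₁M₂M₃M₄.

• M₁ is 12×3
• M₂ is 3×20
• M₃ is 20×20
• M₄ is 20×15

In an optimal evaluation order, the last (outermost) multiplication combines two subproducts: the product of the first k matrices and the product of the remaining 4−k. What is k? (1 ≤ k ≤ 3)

1

Adjacent pairs: M₁M₂ = 12·3·20 = 720; M₂M₃ = 3·20·20 = 1200; M₃M₄ = 20·20·15 = 6000.
Length 3: M₁..M₃: k=1: 0+1200+12·3·20=1920; k=2: 720+0+12·20·20=5520 → min 1920 | M₂..M₄: k=2: 0+6000+3·20·15=6900; k=3: 1200+0+3·20·15=2100 → min 2100.
Top-level splits: k=1: (M₁..M₁)·(M₂..M₄) → 0+2100+12·3·15 = 2640; k=2: (M₁..M₂)·(M₃..M₄) → 720+6000+12·20·15 = 10320; k=3: (M₁..M₃)·(M₄..M₄) → 1920+0+12·20·15 = 5520.
Best split is after M₁, i.e. k = 1.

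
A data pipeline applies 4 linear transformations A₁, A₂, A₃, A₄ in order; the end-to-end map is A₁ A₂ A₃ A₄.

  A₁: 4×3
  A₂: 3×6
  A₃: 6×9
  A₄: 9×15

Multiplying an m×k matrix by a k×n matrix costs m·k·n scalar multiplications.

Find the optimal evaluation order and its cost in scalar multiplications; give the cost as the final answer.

747

Adjacent pairs: A₁A₂ = 4·3·6 = 72; A₂A₃ = 3·6·9 = 162; A₃A₄ = 6·9·15 = 810.
Length 3: A₁..A₃: k=1: 0+162+4·3·9=270; k=2: 72+0+4·6·9=288 → min 270 | A₂..A₄: k=2: 0+810+3·6·15=1080; k=3: 162+0+3·9·15=567 → min 567.
Length 4: A₁..A₄: k=1: 0+567+4·3·15=747; k=2: 72+810+4·6·15=1242; k=3: 270+0+4·9·15=810 → min 747.
Optimal parenthesization: (A₁ ((A₂ A₃) A₄)) with cost 747.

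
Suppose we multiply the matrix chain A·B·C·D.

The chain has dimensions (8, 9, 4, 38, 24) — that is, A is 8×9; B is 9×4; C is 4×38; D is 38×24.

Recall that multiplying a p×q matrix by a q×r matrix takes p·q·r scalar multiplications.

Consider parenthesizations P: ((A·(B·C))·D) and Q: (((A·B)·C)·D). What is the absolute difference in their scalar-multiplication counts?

2600

Order P = ((A·(B·C))·D): (B·C): 9×4 by 4×38 → 9×38, cost 9·4·38 = 1368; (A·(B·C)): 8×9 by 9×38 → 8×38, cost 8·9·38 = 2736; cumulative 4104; ((A·(B·C))·D): 8×38 by 38×24 → 8×24, cost 8·38·24 = 7296; cumulative 11400. Total 11400.
Order Q = (((A·B)·C)·D): (A·B): 8×9 by 9×4 → 8×4, cost 8·9·4 = 288; ((A·B)·C): 8×4 by 4×38 → 8×38, cost 8·4·38 = 1216; cumulative 1504; (((A·B)·C)·D): 8×38 by 38×24 → 8×24, cost 8·38·24 = 7296; cumulative 8800. Total 8800.
Difference: |11400 − 8800| = 2600.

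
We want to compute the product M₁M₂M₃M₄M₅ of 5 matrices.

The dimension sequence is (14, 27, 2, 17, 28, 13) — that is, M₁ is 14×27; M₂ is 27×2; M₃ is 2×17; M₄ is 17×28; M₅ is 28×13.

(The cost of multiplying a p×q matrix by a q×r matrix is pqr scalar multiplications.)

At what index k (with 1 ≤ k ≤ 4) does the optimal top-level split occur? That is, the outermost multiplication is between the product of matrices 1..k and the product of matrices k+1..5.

Adjacent pairs: M₁M₂ = 14·27·2 = 756; M₂M₃ = 27·2·17 = 918; M₃M₄ = 2·17·28 = 952; M₄M₅ = 17·28·13 = 6188.
Length 3: M₁..M₃: k=1: 0+918+14·27·17=7344; k=2: 756+0+14·2·17=1232 → min 1232 | M₂..M₄: k=2: 0+952+27·2·28=2464; k=3: 918+0+27·17·28=13770 → min 2464 | M₃..M₅: k=3: 0+6188+2·17·13=6630; k=4: 952+0+2·28·13=1680 → min 1680.
Length 4: M₁..M₄: k=1: 0+2464+14·27·28=13048; k=2: 756+952+14·2·28=2492; k=3: 1232+0+14·17·28=7896 → min 2492 | M₂..M₅: k=2: 0+1680+27·2·13=2382; k=3: 918+6188+27·17·13=13073; k=4: 2464+0+27·28·13=12292 → min 2382.
Top-level splits: k=1: (M₁..M₁)·(M₂..M₅) → 0+2382+14·27·13 = 7296; k=2: (M₁..M₂)·(M₃..M₅) → 756+1680+14·2·13 = 2800; k=3: (M₁..M₃)·(M₄..M₅) → 1232+6188+14·17·13 = 10514; k=4: (M₁..M₄)·(M₅..M₅) → 2492+0+14·28·13 = 7588.
Best split is after M₂, i.e. k = 2.

2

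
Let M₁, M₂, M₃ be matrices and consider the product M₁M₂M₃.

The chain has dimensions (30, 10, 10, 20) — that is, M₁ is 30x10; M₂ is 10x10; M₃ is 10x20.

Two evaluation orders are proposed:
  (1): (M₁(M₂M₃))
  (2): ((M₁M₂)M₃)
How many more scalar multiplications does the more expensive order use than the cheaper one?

1000

Order (1) = (M₁(M₂M₃)): (M₂M₃): 10×10 by 10×20 → 10×20, cost 10·10·20 = 2000; (M₁(M₂M₃)): 30×10 by 10×20 → 30×20, cost 30·10·20 = 6000; cumulative 8000. Total 8000.
Order (2) = ((M₁M₂)M₃): (M₁M₂): 30×10 by 10×10 → 30×10, cost 30·10·10 = 3000; ((M₁M₂)M₃): 30×10 by 10×20 → 30×20, cost 30·10·20 = 6000; cumulative 9000. Total 9000.
Difference: |8000 − 9000| = 1000.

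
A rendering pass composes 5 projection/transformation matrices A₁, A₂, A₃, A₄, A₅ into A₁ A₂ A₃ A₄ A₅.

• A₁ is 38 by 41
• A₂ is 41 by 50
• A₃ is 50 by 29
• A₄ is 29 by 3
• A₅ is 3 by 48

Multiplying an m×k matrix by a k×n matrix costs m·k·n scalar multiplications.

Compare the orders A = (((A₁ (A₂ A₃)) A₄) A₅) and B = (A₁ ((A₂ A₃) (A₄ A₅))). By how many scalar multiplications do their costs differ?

82072

Order A = (((A₁ (A₂ A₃)) A₄) A₅): (A₂ A₃): 41×50 by 50×29 → 41×29, cost 41·50·29 = 59450; (A₁ (A₂ A₃)): 38×41 by 41×29 → 38×29, cost 38·41·29 = 45182; cumulative 104632; ((A₁ (A₂ A₃)) A₄): 38×29 by 29×3 → 38×3, cost 38·29·3 = 3306; cumulative 107938; (((A₁ (A₂ A₃)) A₄) A₅): 38×3 by 3×48 → 38×48, cost 38·3·48 = 5472; cumulative 113410. Total 113410.
Order B = (A₁ ((A₂ A₃) (A₄ A₅))): (A₂ A₃): 41×50 by 50×29 → 41×29, cost 41·50·29 = 59450; (A₄ A₅): 29×3 by 3×48 → 29×48, cost 29·3·48 = 4176; ((A₂ A₃) (A₄ A₅)): 41×29 by 29×48 → 41×48, cost 41·29·48 = 57072; cumulative 120698; (A₁ ((A₂ A₃) (A₄ A₅))): 38×41 by 41×48 → 38×48, cost 38·41·48 = 74784; cumulative 195482. Total 195482.
Difference: |113410 − 195482| = 82072.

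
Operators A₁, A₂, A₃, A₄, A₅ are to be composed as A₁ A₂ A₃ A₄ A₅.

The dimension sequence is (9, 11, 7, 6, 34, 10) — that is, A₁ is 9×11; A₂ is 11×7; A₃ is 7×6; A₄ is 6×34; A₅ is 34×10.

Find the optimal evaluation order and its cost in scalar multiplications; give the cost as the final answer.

Adjacent pairs: A₁A₂ = 9·11·7 = 693; A₂A₃ = 11·7·6 = 462; A₃A₄ = 7·6·34 = 1428; A₄A₅ = 6·34·10 = 2040.
Length 3: A₁..A₃: k=1: 0+462+9·11·6=1056; k=2: 693+0+9·7·6=1071 → min 1056 | A₂..A₄: k=2: 0+1428+11·7·34=4046; k=3: 462+0+11·6·34=2706 → min 2706 | A₃..A₅: k=3: 0+2040+7·6·10=2460; k=4: 1428+0+7·34·10=3808 → min 2460.
Length 4: A₁..A₄: k=1: 0+2706+9·11·34=6072; k=2: 693+1428+9·7·34=4263; k=3: 1056+0+9·6·34=2892 → min 2892 | A₂..A₅: k=2: 0+2460+11·7·10=3230; k=3: 462+2040+11·6·10=3162; k=4: 2706+0+11·34·10=6446 → min 3162.
Length 5: A₁..A₅: k=1: 0+3162+9·11·10=4152; k=2: 693+2460+9·7·10=3783; k=3: 1056+2040+9·6·10=3636; k=4: 2892+0+9·34·10=5952 → min 3636.
Optimal parenthesization: ((A₁ (A₂ A₃)) (A₄ A₅)) with cost 3636.

3636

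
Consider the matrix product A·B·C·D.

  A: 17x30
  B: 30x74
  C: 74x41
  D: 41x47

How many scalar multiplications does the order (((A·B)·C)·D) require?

(A·B): 17×30 by 30×74 → 17×74, cost 17·30·74 = 37740
((A·B)·C): 17×74 by 74×41 → 17×41, cost 17·74·41 = 51578; cumulative 89318
(((A·B)·C)·D): 17×41 by 41×47 → 17×47, cost 17·41·47 = 32759; cumulative 122077
Total: 122077 scalar multiplications.

122077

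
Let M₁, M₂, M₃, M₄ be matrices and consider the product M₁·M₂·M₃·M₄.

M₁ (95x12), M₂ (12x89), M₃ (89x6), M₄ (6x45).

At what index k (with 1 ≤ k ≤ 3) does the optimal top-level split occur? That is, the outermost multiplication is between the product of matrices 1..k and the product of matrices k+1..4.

3

Adjacent pairs: M₁M₂ = 95·12·89 = 101460; M₂M₃ = 12·89·6 = 6408; M₃M₄ = 89·6·45 = 24030.
Length 3: M₁..M₃: k=1: 0+6408+95·12·6=13248; k=2: 101460+0+95·89·6=152190 → min 13248 | M₂..M₄: k=2: 0+24030+12·89·45=72090; k=3: 6408+0+12·6·45=9648 → min 9648.
Top-level splits: k=1: (M₁..M₁)·(M₂..M₄) → 0+9648+95·12·45 = 60948; k=2: (M₁..M₂)·(M₃..M₄) → 101460+24030+95·89·45 = 505965; k=3: (M₁..M₃)·(M₄..M₄) → 13248+0+95·6·45 = 38898.
Best split is after M₃, i.e. k = 3.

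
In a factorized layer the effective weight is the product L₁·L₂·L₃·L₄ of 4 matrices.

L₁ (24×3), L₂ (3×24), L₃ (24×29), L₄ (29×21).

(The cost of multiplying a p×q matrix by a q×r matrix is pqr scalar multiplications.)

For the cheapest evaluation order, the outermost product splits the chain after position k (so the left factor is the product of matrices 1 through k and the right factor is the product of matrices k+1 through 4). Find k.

1

Adjacent pairs: L₁L₂ = 24·3·24 = 1728; L₂L₃ = 3·24·29 = 2088; L₃L₄ = 24·29·21 = 14616.
Length 3: L₁..L₃: k=1: 0+2088+24·3·29=4176; k=2: 1728+0+24·24·29=18432 → min 4176 | L₂..L₄: k=2: 0+14616+3·24·21=16128; k=3: 2088+0+3·29·21=3915 → min 3915.
Top-level splits: k=1: (L₁..L₁)·(L₂..L₄) → 0+3915+24·3·21 = 5427; k=2: (L₁..L₂)·(L₃..L₄) → 1728+14616+24·24·21 = 28440; k=3: (L₁..L₃)·(L₄..L₄) → 4176+0+24·29·21 = 18792.
Best split is after L₁, i.e. k = 1.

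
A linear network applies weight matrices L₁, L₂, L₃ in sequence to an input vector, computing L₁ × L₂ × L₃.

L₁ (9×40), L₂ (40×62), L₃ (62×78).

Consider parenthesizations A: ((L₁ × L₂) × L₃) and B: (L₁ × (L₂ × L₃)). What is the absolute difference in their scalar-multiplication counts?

Order A = ((L₁ × L₂) × L₃): (L₁ × L₂): 9×40 by 40×62 → 9×62, cost 9·40·62 = 22320; ((L₁ × L₂) × L₃): 9×62 by 62×78 → 9×78, cost 9·62·78 = 43524; cumulative 65844. Total 65844.
Order B = (L₁ × (L₂ × L₃)): (L₂ × L₃): 40×62 by 62×78 → 40×78, cost 40·62·78 = 193440; (L₁ × (L₂ × L₃)): 9×40 by 40×78 → 9×78, cost 9·40·78 = 28080; cumulative 221520. Total 221520.
Difference: |65844 − 221520| = 155676.

155676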